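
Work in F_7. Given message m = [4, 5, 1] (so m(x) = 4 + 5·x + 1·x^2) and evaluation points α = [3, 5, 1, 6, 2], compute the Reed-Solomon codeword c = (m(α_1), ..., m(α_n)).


c = [0, 5, 3, 0, 4]

Message polynomial: m(x) = 4 + 5·x + 1·x^2 (mod 7).
For each evaluation point α_i, compute m(α_i) mod 7:
  α_1 = 3: Horner steps 1 → 1 → 0, so m(3) = 0.
  α_2 = 5: Horner steps 1 → 3 → 5, so m(5) = 5.
  α_3 = 1: Horner steps 1 → 6 → 3, so m(1) = 3.
  α_4 = 6: Horner steps 1 → 4 → 0, so m(6) = 0.
  α_5 = 2: Horner steps 1 → 0 → 4, so m(2) = 4.
Codeword c = [0, 5, 3, 0, 4] ∈ F_7^5.


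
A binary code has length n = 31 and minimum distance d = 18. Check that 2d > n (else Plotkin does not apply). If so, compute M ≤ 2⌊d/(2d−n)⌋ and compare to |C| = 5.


Plotkin bound M ≤ 6; given |C| = 5 ≤ bound (satisfied).

Check applicability: 2d = 36, n = 31.
2d − n = 5 > 0, so Plotkin applies.
Compute d/(2d−n) = 18/5 ≈ 3.6000.
⌊d/(2d−n)⌋ = 3.
Plotkin bound: M ≤ 2·3 = 6.
Given |C| = 5, check: satisfied.
This |C| is below the Plotkin bound.


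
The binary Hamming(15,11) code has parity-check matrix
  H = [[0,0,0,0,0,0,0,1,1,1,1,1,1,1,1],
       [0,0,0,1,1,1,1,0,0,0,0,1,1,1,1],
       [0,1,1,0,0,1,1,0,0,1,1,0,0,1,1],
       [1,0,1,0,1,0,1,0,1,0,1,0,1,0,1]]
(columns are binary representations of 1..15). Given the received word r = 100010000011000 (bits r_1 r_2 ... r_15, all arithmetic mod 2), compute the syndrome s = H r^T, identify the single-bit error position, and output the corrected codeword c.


s = (0, 0, 1, 1)^T, error position = 3, corrected codeword c = 101010000011000

Compute s = H r^T mod 2 one row at a time:
  s_1 = 0 + 0 + 0 + 1 + 1 + 0 + 0 + 0 = 2 ≡ 0 (mod 2).
  s_2 = 0 + 1 + 0 + 0 + 1 + 0 + 0 + 0 = 2 ≡ 0 (mod 2).
  s_3 = 0 + 0 + 0 + 0 + 0 + 1 + 0 + 0 = 1 ≡ 1 (mod 2).
  s_4 = 1 + 0 + 1 + 0 + 0 + 1 + 0 + 0 = 3 ≡ 1 (mod 2).
s = (0, 0, 1, 1)^T — this equals column 3 of H (binary 0011), so error is at position 3.
Correct: flip bit 3 of r = 100010000011000 to get c = 101010000011000.


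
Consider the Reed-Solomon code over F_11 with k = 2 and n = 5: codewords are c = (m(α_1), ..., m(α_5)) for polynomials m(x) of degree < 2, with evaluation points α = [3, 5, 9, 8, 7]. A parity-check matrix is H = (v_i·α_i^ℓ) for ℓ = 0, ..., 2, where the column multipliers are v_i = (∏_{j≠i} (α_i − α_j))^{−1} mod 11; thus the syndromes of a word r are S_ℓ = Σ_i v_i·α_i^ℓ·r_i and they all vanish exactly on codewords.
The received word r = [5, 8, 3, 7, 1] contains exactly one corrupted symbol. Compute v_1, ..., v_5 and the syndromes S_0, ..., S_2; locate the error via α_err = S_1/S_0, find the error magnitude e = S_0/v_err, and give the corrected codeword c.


S = (9, 8, 1), error at position 5, error magnitude e = 1, c = [5, 8, 3, 7, 0].

Step 1: column multipliers v_i = (∏_{j≠i}(α_i − α_j))^{−1} mod 11.
  i = 1 (α = 3): (3−5)(3−9)(3−8)(3−7) = (−2)·(−6)·(−5)·(−4) = 240 ≡ 9, so v_1 = 9^{−1} = 5 (mod 11).
  i = 2 (α = 5): (5−3)(5−9)(5−8)(5−7) = 2·(−4)·(−3)·(−2) = −48 ≡ 7, so v_2 = 7^{−1} = 8 (mod 11).
  i = 3 (α = 9): (9−3)(9−5)(9−8)(9−7) = 6·4·1·2 = 48 ≡ 4, so v_3 = 4^{−1} = 3 (mod 11).
  i = 4 (α = 8): (8−3)(8−5)(8−9)(8−7) = 5·3·(−1)·1 = −15 ≡ 7, so v_4 = 7^{−1} = 8 (mod 11).
  i = 5 (α = 7): (7−3)(7−5)(7−9)(7−8) = 4·2·(−2)·(−1) = 16 ≡ 5, so v_5 = 5^{−1} = 9 (mod 11).
  v = [5, 8, 3, 8, 9].
Step 2: syndromes of r = [5, 8, 3, 7, 1] (all sums mod 11).
  S_0 = Σ v_i r_i = 5·5 + 8·8 + 3·3 + 8·7 + 9·1 = 163 ≡ 9.
  S_1 = Σ v_i α_i r_i = 5·3·5 + 8·5·8 + 3·9·3 + 8·8·7 + 9·7·1 = 987 ≡ 8.
  α_i^2 mod 11 = [9, 3, 4, 9, 5].
  S_2 = Σ v_i α_i^2 r_i = 5·9·5 + 8·3·8 + 3·4·3 + 8·9·7 + 9·5·1 = 1002 ≡ 1.
  S = (9, 8, 1) ≠ 0, so r is not a codeword (an error is present).
Step 3: locate the error. For a single error e at position i, S_ℓ = v_i·e·α_i^ℓ, so α_err = S_1/S_0.
  S_0^{−1} = 9^{−1} = 5 (mod 11), so α_err = 8·5 = 40 ≡ 7 = α_5. Error position i = 5.
  Consistency check: S_2/S_1 = 1·7 = 7 ≡ 7 = α_err ✓ (single-error assumption holds).
Step 4: error magnitude e = S_0/v_5 = S_0·∏_{j≠5}(α_5 − α_j) = 9·5 = 45 ≡ 1 (mod 11).
Step 5: correct position 5: c_5 = r_5 − e = 1 − 1 ≡ 0 (mod 11). Hence c = [5, 8, 3, 7, 0].
  Check: interpolating c through the α_i gives m(x) = 6 + 7·x (degree < 2) with m(α_i) = c_i for every i, so c is indeed a codeword.


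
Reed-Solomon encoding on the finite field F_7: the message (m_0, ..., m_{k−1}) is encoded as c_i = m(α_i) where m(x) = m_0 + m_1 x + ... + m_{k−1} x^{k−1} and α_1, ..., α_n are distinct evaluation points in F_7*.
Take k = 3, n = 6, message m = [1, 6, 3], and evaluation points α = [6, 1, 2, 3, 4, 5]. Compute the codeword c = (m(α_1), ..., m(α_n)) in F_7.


c = [5, 3, 4, 4, 3, 1]

Message polynomial: m(x) = 1 + 6·x + 3·x^2 (mod 7).
For each evaluation point α_i, compute m(α_i) mod 7:
  α_1 = 6: Horner steps 3 → 3 → 5, so m(6) = 5.
  α_2 = 1: Horner steps 3 → 2 → 3, so m(1) = 3.
  α_3 = 2: Horner steps 3 → 5 → 4, so m(2) = 4.
  α_4 = 3: Horner steps 3 → 1 → 4, so m(3) = 4.
  α_5 = 4: Horner steps 3 → 4 → 3, so m(4) = 3.
  α_6 = 5: Horner steps 3 → 0 → 1, so m(5) = 1.
Codeword c = [5, 3, 4, 4, 3, 1] ∈ F_7^6.


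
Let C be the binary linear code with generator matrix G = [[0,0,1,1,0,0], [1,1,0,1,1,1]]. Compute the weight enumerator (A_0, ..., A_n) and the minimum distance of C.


Weight distribution: A_0 = 1, A_2 = 1, A_5 = 2. Minimum distance d = 2.

Enumerate all 2^2 = 4 messages m ∈ F_2^2.
For each, compute codeword c = mG in F_2^6, then tally its weight.
  m = 00 → c = 000000, weight = 0.
  m = 10 → c = 001100, weight = 2.
  m = 01 → c = 110111, weight = 5.
  m = 11 → c = 111011, weight = 5.
Tally weights:
  weight 0: 1 codewords.
  weight 2: 1 codewords.
  weight 5: 2 codewords.
Minimum distance d = smallest w > 0 with A_w > 0 = 2.
Sanity: Σ A_w = 4 = 2^2 = 4 ✓.


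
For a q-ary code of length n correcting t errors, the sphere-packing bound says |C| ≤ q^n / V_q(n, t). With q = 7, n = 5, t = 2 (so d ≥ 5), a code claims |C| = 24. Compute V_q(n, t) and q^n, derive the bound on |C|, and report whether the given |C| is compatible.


V_q(n, t) = 391, q^n = 16807, Hamming bound = 42, |C| = 24 ≤ bound (satisfied).

Step 1: Compute V_q(n, t) = Σ_{j=0}^2 C(n, j) (q−1)^j.
  j = 0: C(5,0)·(6)^0 = 1·1 = 1.
  j = 1: C(5,1)·(6)^1 = 5·6 = 30.
  j = 2: C(5,2)·(6)^2 = 10·36 = 360.
  V_q(n, t) = 1 + 30 + 360 = 391.
Step 2: q^n = 7^5 = 16807.
Step 3: Hamming bound ⌊q^n / V_q(n,t)⌋ = ⌊16807/391⌋ = 42.
Step 4: Compare |C| = 24 to 42: satisfied.
The claimed |C| lies below the Hamming bound.


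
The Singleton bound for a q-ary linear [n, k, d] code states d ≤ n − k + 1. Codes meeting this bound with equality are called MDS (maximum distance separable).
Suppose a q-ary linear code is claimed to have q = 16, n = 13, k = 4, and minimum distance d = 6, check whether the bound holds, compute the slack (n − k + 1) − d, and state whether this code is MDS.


Singleton RHS = n − k + 1 = 10, slack = 4, bound satisfied, not MDS.

Singleton bound: d ≤ n − k + 1.
Here n = 13, k = 4, so n − k + 1 = 10.
Given d = 6, check d ≤ 10: YES.
Slack = (n − k + 1) − d = 4.
The code is NOT MDS (slack = 4 > 0).
Description: the claimed parameters are [13, 4, 6]_16; such a code would be non-MDS.


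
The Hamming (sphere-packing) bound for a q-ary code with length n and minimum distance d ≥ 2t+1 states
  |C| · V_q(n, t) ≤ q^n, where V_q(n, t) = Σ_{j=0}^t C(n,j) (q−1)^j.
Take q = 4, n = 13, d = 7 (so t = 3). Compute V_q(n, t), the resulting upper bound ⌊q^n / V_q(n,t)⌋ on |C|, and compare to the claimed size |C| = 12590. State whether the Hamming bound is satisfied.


V_q(n, t) = 8464, q^n = 67108864, Hamming bound = 7928, |C| = 12590 > bound (violated).

Step 1: Compute V_q(n, t) = Σ_{j=0}^3 C(n, j) (q−1)^j.
  j = 0: C(13,0)·(3)^0 = 1·1 = 1.
  j = 1: C(13,1)·(3)^1 = 13·3 = 39.
  j = 2: C(13,2)·(3)^2 = 78·9 = 702.
  j = 3: C(13,3)·(3)^3 = 286·27 = 7722.
  V_q(n, t) = 1 + 39 + 702 + 7722 = 8464.
Step 2: q^n = 4^13 = 67108864.
Step 3: Hamming bound ⌊q^n / V_q(n,t)⌋ = ⌊67108864/8464⌋ = 7928.
Step 4: Compare |C| = 12590 to 7928: violated.
The claimed |C| lies above the Hamming bound, so no 4-ary code of length 13 with d ≥ 7 can have 12590 codewords.


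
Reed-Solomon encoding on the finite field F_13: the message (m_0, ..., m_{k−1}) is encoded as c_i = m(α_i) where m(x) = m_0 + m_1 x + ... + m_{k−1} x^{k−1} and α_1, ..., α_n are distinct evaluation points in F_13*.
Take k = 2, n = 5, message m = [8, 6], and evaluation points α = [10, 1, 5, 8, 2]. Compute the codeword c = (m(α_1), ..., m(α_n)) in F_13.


c = [3, 1, 12, 4, 7]

Message polynomial: m(x) = 8 + 6·x (mod 13).
For each evaluation point α_i, compute m(α_i) mod 13:
  α_1 = 10: Horner steps 6 → 3, so m(10) = 3.
  α_2 = 1: Horner steps 6 → 1, so m(1) = 1.
  α_3 = 5: Horner steps 6 → 12, so m(5) = 12.
  α_4 = 8: Horner steps 6 → 4, so m(8) = 4.
  α_5 = 2: Horner steps 6 → 7, so m(2) = 7.
Codeword c = [3, 1, 12, 4, 7] ∈ F_13^5.


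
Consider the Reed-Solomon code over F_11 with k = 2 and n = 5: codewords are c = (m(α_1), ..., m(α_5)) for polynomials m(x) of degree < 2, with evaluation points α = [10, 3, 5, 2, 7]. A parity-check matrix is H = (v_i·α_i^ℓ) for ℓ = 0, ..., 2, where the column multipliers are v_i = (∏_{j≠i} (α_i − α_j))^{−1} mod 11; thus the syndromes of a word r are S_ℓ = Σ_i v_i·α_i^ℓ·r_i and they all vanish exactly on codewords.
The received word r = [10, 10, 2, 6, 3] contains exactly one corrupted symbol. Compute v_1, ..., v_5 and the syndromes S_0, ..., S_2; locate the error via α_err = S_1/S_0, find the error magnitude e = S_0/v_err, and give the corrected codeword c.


S = (2, 6, 7), error at position 2, error magnitude e = 9, c = [10, 1, 2, 6, 3].

Step 1: column multipliers v_i = (∏_{j≠i}(α_i − α_j))^{−1} mod 11.
  i = 1 (α = 10): (10−3)(10−5)(10−2)(10−7) = 7·5·8·3 = 840 ≡ 4, so v_1 = 4^{−1} = 3 (mod 11).
  i = 2 (α = 3): (3−10)(3−5)(3−2)(3−7) = (−7)·(−2)·1·(−4) = −56 ≡ 10, so v_2 = 10^{−1} = 10 (mod 11).
  i = 3 (α = 5): (5−10)(5−3)(5−2)(5−7) = (−5)·2·3·(−2) = 60 ≡ 5, so v_3 = 5^{−1} = 9 (mod 11).
  i = 4 (α = 2): (2−10)(2−3)(2−5)(2−7) = (−8)·(−1)·(−3)·(−5) = 120 ≡ 10, so v_4 = 10^{−1} = 10 (mod 11).
  i = 5 (α = 7): (7−10)(7−3)(7−5)(7−2) = (−3)·4·2·5 = −120 ≡ 1, so v_5 = 1^{−1} = 1 (mod 11).
  v = [3, 10, 9, 10, 1].
Step 2: syndromes of r = [10, 10, 2, 6, 3] (all sums mod 11).
  S_0 = Σ v_i r_i = 3·10 + 10·10 + 9·2 + 10·6 + 1·3 = 211 ≡ 2.
  S_1 = Σ v_i α_i r_i = 3·10·10 + 10·3·10 + 9·5·2 + 10·2·6 + 1·7·3 = 831 ≡ 6.
  α_i^2 mod 11 = [1, 9, 3, 4, 5].
  S_2 = Σ v_i α_i^2 r_i = 3·1·10 + 10·9·10 + 9·3·2 + 10·4·6 + 1·5·3 = 1239 ≡ 7.
  S = (2, 6, 7) ≠ 0, so r is not a codeword (an error is present).
Step 3: locate the error. For a single error e at position i, S_ℓ = v_i·e·α_i^ℓ, so α_err = S_1/S_0.
  S_0^{−1} = 2^{−1} = 6 (mod 11), so α_err = 6·6 = 36 ≡ 3 = α_2. Error position i = 2.
  Consistency check: S_2/S_1 = 7·2 = 14 ≡ 3 = α_err ✓ (single-error assumption holds).
Step 4: error magnitude e = S_0/v_2 = S_0·∏_{j≠2}(α_2 − α_j) = 2·10 = 20 ≡ 9 (mod 11).
Step 5: correct position 2: c_2 = r_2 − e = 10 − 9 ≡ 1 (mod 11). Hence c = [10, 1, 2, 6, 3].
  Check: interpolating c through the α_i gives m(x) = 5 + 6·x (degree < 2) with m(α_i) = c_i for every i, so c is indeed a codeword.


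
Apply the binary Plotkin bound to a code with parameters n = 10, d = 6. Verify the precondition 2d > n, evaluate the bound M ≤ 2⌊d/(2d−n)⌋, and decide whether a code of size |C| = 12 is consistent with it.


Plotkin bound M ≤ 6; given |C| = 12 > bound (violated).

Check applicability: 2d = 12, n = 10.
2d − n = 2 > 0, so Plotkin applies.
Compute d/(2d−n) = 6/2 ≈ 3.0000.
⌊d/(2d−n)⌋ = 3.
Plotkin bound: M ≤ 2·3 = 6.
Given |C| = 12, check: VIOLATED.
This |C| is above the Plotkin bound, so no binary code with n = 10, d = 6 and 12 codewords exists.


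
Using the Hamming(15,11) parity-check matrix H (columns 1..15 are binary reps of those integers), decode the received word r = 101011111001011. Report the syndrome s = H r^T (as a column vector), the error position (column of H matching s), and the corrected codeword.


s = (1, 0, 1, 0)^T, error position = 10, corrected codeword c = 101011111101011

Compute s = H r^T mod 2 one row at a time:
  s_1 = 1 + 1 + 0 + 0 + 1 + 0 + 1 + 1 = 5 ≡ 1 (mod 2).
  s_2 = 0 + 1 + 1 + 1 + 1 + 0 + 1 + 1 = 6 ≡ 0 (mod 2).
  s_3 = 0 + 1 + 1 + 1 + 0 + 0 + 1 + 1 = 5 ≡ 1 (mod 2).
  s_4 = 1 + 1 + 1 + 1 + 1 + 0 + 0 + 1 = 6 ≡ 0 (mod 2).
s = (1, 0, 1, 0)^T — this equals column 10 of H (binary 1010), so error is at position 10.
Correct: flip bit 10 of r = 101011111001011 to get c = 101011111101011.


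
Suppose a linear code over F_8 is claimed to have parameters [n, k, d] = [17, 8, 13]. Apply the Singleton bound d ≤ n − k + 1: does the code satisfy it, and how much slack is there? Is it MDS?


Singleton RHS = n − k + 1 = 10, slack = -3, bound violated (no such code; not MDS).

Singleton bound: d ≤ n − k + 1.
Here n = 17, k = 8, so n − k + 1 = 10.
Given d = 13, check d ≤ 10: NO.
Slack = (n − k + 1) − d = -3.
The slack is negative: d = 13 exceeds n − k + 1 = 10 by 3, so the Singleton bound is violated and no linear [17, 8, 13]_8 code can exist. In particular it is not MDS (MDS requires d = n − k + 1 exactly).
Description: the claimed parameters are [17, 8, 13]_8; such a code would be impossible (violates the Singleton bound).


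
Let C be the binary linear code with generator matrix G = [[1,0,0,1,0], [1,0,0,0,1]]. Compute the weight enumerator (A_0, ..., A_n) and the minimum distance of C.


Weight distribution: A_0 = 1, A_2 = 3. Minimum distance d = 2.

Enumerate all 2^2 = 4 messages m ∈ F_2^2.
For each, compute codeword c = mG in F_2^5, then tally its weight.
  m = 00 → c = 00000, weight = 0.
  m = 10 → c = 10010, weight = 2.
  m = 01 → c = 10001, weight = 2.
  m = 11 → c = 00011, weight = 2.
Tally weights:
  weight 0: 1 codewords.
  weight 2: 3 codewords.
Minimum distance d = smallest w > 0 with A_w > 0 = 2.
Sanity: Σ A_w = 4 = 2^2 = 4 ✓.


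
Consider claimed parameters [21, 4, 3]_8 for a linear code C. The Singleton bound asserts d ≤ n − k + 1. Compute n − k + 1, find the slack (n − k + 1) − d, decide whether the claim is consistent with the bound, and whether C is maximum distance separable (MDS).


Singleton RHS = n − k + 1 = 18, slack = 15, bound satisfied, not MDS.

Singleton bound: d ≤ n − k + 1.
Here n = 21, k = 4, so n − k + 1 = 18.
Given d = 3, check d ≤ 18: YES.
Slack = (n − k + 1) − d = 15.
The code is NOT MDS (slack = 15 > 0).
Description: the claimed parameters are [21, 4, 3]_8; such a code would be non-MDS.


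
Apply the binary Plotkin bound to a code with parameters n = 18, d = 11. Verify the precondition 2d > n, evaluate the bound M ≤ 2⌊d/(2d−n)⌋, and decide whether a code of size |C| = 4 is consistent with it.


Plotkin bound M ≤ 4; given |C| = 4 ≤ bound (satisfied).

Check applicability: 2d = 22, n = 18.
2d − n = 4 > 0, so Plotkin applies.
Compute d/(2d−n) = 11/4 ≈ 2.7500.
⌊d/(2d−n)⌋ = 2.
Plotkin bound: M ≤ 2·2 = 4.
Given |C| = 4, check: satisfied.
This |C| is at the Plotkin bound.


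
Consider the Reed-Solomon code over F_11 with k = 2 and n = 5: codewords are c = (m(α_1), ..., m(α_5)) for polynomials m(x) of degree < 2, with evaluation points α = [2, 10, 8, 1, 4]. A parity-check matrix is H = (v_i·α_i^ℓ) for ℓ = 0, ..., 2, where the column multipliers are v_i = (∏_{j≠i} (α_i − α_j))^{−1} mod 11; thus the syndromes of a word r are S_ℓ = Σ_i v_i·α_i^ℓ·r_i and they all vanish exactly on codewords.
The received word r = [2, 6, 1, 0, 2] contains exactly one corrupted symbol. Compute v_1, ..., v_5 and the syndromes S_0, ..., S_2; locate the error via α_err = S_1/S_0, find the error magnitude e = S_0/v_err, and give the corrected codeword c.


S = (9, 7, 3), error at position 1, error magnitude e = 5, c = [8, 6, 1, 0, 2].

Step 1: column multipliers v_i = (∏_{j≠i}(α_i − α_j))^{−1} mod 11.
  i = 1 (α = 2): (2−10)(2−8)(2−1)(2−4) = (−8)·(−6)·1·(−2) = −96 ≡ 3, so v_1 = 3^{−1} = 4 (mod 11).
  i = 2 (α = 10): (10−2)(10−8)(10−1)(10−4) = 8·2·9·6 = 864 ≡ 6, so v_2 = 6^{−1} = 2 (mod 11).
  i = 3 (α = 8): (8−2)(8−10)(8−1)(8−4) = 6·(−2)·7·4 = −336 ≡ 5, so v_3 = 5^{−1} = 9 (mod 11).
  i = 4 (α = 1): (1−2)(1−10)(1−8)(1−4) = (−1)·(−9)·(−7)·(−3) = 189 ≡ 2, so v_4 = 2^{−1} = 6 (mod 11).
  i = 5 (α = 4): (4−2)(4−10)(4−8)(4−1) = 2·(−6)·(−4)·3 = 144 ≡ 1, so v_5 = 1^{−1} = 1 (mod 11).
  v = [4, 2, 9, 6, 1].
Step 2: syndromes of r = [2, 6, 1, 0, 2] (all sums mod 11).
  S_0 = Σ v_i r_i = 4·2 + 2·6 + 9·1 + 6·0 + 1·2 = 31 ≡ 9.
  S_1 = Σ v_i α_i r_i = 4·2·2 + 2·10·6 + 9·8·1 + 6·1·0 + 1·4·2 = 216 ≡ 7.
  α_i^2 mod 11 = [4, 1, 9, 1, 5].
  S_2 = Σ v_i α_i^2 r_i = 4·4·2 + 2·1·6 + 9·9·1 + 6·1·0 + 1·5·2 = 135 ≡ 3.
  S = (9, 7, 3) ≠ 0, so r is not a codeword (an error is present).
Step 3: locate the error. For a single error e at position i, S_ℓ = v_i·e·α_i^ℓ, so α_err = S_1/S_0.
  S_0^{−1} = 9^{−1} = 5 (mod 11), so α_err = 7·5 = 35 ≡ 2 = α_1. Error position i = 1.
  Consistency check: S_2/S_1 = 3·8 = 24 ≡ 2 = α_err ✓ (single-error assumption holds).
Step 4: error magnitude e = S_0/v_1 = S_0·∏_{j≠1}(α_1 − α_j) = 9·3 = 27 ≡ 5 (mod 11).
Step 5: correct position 1: c_1 = r_1 − e = 2 − 5 ≡ 8 (mod 11). Hence c = [8, 6, 1, 0, 2].
  Check: interpolating c through the α_i gives m(x) = 3 + 8·x (degree < 2) with m(α_i) = c_i for every i, so c is indeed a codeword.


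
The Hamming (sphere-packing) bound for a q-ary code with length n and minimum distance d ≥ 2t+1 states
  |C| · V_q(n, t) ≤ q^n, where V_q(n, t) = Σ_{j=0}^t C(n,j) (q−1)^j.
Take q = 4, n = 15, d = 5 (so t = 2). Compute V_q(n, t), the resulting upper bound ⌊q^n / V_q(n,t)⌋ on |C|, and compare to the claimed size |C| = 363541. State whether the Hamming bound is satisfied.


V_q(n, t) = 991, q^n = 1073741824, Hamming bound = 1083493, |C| = 363541 ≤ bound (satisfied).

Step 1: Compute V_q(n, t) = Σ_{j=0}^2 C(n, j) (q−1)^j.
  j = 0: C(15,0)·(3)^0 = 1·1 = 1.
  j = 1: C(15,1)·(3)^1 = 15·3 = 45.
  j = 2: C(15,2)·(3)^2 = 105·9 = 945.
  V_q(n, t) = 1 + 45 + 945 = 991.
Step 2: q^n = 4^15 = 1073741824.
Step 3: Hamming bound ⌊q^n / V_q(n,t)⌋ = ⌊1073741824/991⌋ = 1083493.
Step 4: Compare |C| = 363541 to 1083493: satisfied.
The claimed |C| lies below the Hamming bound.


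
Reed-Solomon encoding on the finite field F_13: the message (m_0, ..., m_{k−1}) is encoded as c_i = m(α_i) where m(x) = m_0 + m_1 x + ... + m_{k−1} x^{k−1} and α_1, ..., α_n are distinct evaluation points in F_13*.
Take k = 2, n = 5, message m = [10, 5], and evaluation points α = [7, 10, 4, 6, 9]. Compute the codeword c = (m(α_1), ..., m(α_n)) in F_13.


c = [6, 8, 4, 1, 3]

Message polynomial: m(x) = 10 + 5·x (mod 13).
For each evaluation point α_i, compute m(α_i) mod 13:
  α_1 = 7: Horner steps 5 → 6, so m(7) = 6.
  α_2 = 10: Horner steps 5 → 8, so m(10) = 8.
  α_3 = 4: Horner steps 5 → 4, so m(4) = 4.
  α_4 = 6: Horner steps 5 → 1, so m(6) = 1.
  α_5 = 9: Horner steps 5 → 3, so m(9) = 3.
Codeword c = [6, 8, 4, 1, 3] ∈ F_13^5.


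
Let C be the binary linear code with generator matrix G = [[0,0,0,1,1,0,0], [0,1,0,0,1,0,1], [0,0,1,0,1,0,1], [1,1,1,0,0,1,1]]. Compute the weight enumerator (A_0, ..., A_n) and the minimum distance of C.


Weight distribution: A_0 = 1, A_2 = 2, A_3 = 5, A_4 = 5, A_5 = 2, A_7 = 1. Minimum distance d = 2.

Enumerate all 2^4 = 16 messages m ∈ F_2^4.
For each, compute codeword c = mG in F_2^7, then tally its weight.
  m = 0000 → c = 0000000, weight = 0.
  m = 1000 → c = 0001100, weight = 2.
  m = 0100 → c = 0100101, weight = 3.
  m = 1100 → c = 0101001, weight = 3.
  m = 0010 → c = 0010101, weight = 3.
  m = 1010 → c = 0011001, weight = 3.
  m = 0110 → c = 0110000, weight = 2.
  m = 1110 → c = 0111100, weight = 4.
  m = 0001 → c = 1110011, weight = 5.
  m = 1001 → c = 1111111, weight = 7.
  m = 0101 → c = 1010110, weight = 4.
  m = 1101 → c = 1011010, weight = 4.
  m = 0011 → c = 1100110, weight = 4.
  m = 1011 → c = 1101010, weight = 4.
  m = 0111 → c = 1000011, weight = 3.
  m = 1111 → c = 1001111, weight = 5.
Tally weights:
  weight 0: 1 codewords.
  weight 2: 2 codewords.
  weight 3: 5 codewords.
  weight 4: 5 codewords.
  weight 5: 2 codewords.
  weight 7: 1 codewords.
Minimum distance d = smallest w > 0 with A_w > 0 = 2.
Sanity: Σ A_w = 16 = 2^4 = 16 ✓.


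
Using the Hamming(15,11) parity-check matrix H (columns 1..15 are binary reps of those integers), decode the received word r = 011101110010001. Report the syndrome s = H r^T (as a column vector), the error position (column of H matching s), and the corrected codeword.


s = (1, 0, 0, 0)^T, error position = 8, corrected codeword c = 011101100010001

Compute s = H r^T mod 2 one row at a time:
  s_1 = 1 + 0 + 0 + 1 + 0 + 0 + 0 + 1 = 3 ≡ 1 (mod 2).
  s_2 = 1 + 0 + 1 + 1 + 0 + 0 + 0 + 1 = 4 ≡ 0 (mod 2).
  s_3 = 1 + 1 + 1 + 1 + 0 + 1 + 0 + 1 = 6 ≡ 0 (mod 2).
  s_4 = 0 + 1 + 0 + 1 + 0 + 1 + 0 + 1 = 4 ≡ 0 (mod 2).
s = (1, 0, 0, 0)^T — this equals column 8 of H (binary 1000), so error is at position 8.
Correct: flip bit 8 of r = 011101110010001 to get c = 011101100010001.


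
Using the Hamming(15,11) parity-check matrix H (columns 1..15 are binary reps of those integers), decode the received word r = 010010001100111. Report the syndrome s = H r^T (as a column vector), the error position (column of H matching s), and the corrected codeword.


s = (1, 0, 0, 0)^T, error position = 8, corrected codeword c = 010010011100111

Compute s = H r^T mod 2 one row at a time:
  s_1 = 0 + 1 + 1 + 0 + 0 + 1 + 1 + 1 = 5 ≡ 1 (mod 2).
  s_2 = 0 + 1 + 0 + 0 + 0 + 1 + 1 + 1 = 4 ≡ 0 (mod 2).
  s_3 = 1 + 0 + 0 + 0 + 1 + 0 + 1 + 1 = 4 ≡ 0 (mod 2).
  s_4 = 0 + 0 + 1 + 0 + 1 + 0 + 1 + 1 = 4 ≡ 0 (mod 2).
s = (1, 0, 0, 0)^T — this equals column 8 of H (binary 1000), so error is at position 8.
Correct: flip bit 8 of r = 010010001100111 to get c = 010010011100111.


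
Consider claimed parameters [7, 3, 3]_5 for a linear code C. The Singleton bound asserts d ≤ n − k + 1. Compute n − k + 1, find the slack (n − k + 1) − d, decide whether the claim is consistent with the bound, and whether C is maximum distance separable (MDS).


Singleton RHS = n − k + 1 = 5, slack = 2, bound satisfied, not MDS.

Singleton bound: d ≤ n − k + 1.
Here n = 7, k = 3, so n − k + 1 = 5.
Given d = 3, check d ≤ 5: YES.
Slack = (n − k + 1) − d = 2.
The code is NOT MDS (slack = 2 > 0).
Description: the claimed parameters are [7, 3, 3]_5; such a code would be non-MDS.


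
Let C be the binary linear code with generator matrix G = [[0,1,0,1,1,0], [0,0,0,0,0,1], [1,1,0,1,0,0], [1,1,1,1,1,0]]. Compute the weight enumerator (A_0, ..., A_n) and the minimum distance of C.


Weight distribution: A_0 = 1, A_1 = 1, A_2 = 3, A_3 = 6, A_4 = 3, A_5 = 1, A_6 = 1. Minimum distance d = 1.

Enumerate all 2^4 = 16 messages m ∈ F_2^4.
For each, compute codeword c = mG in F_2^6, then tally its weight.
  m = 0000 → c = 000000, weight = 0.
  m = 1000 → c = 010110, weight = 3.
  m = 0100 → c = 000001, weight = 1.
  m = 1100 → c = 010111, weight = 4.
  m = 0010 → c = 110100, weight = 3.
  m = 1010 → c = 100010, weight = 2.
  m = 0110 → c = 110101, weight = 4.
  m = 1110 → c = 100011, weight = 3.
  m = 0001 → c = 111110, weight = 5.
  m = 1001 → c = 101000, weight = 2.
  m = 0101 → c = 111111, weight = 6.
  m = 1101 → c = 101001, weight = 3.
  m = 0011 → c = 001010, weight = 2.
  m = 1011 → c = 011100, weight = 3.
  m = 0111 → c = 001011, weight = 3.
  m = 1111 → c = 011101, weight = 4.
Tally weights:
  weight 0: 1 codewords.
  weight 1: 1 codewords.
  weight 2: 3 codewords.
  weight 3: 6 codewords.
  weight 4: 3 codewords.
  weight 5: 1 codewords.
  weight 6: 1 codewords.
Minimum distance d = smallest w > 0 with A_w > 0 = 1.
Sanity: Σ A_w = 16 = 2^4 = 16 ✓.


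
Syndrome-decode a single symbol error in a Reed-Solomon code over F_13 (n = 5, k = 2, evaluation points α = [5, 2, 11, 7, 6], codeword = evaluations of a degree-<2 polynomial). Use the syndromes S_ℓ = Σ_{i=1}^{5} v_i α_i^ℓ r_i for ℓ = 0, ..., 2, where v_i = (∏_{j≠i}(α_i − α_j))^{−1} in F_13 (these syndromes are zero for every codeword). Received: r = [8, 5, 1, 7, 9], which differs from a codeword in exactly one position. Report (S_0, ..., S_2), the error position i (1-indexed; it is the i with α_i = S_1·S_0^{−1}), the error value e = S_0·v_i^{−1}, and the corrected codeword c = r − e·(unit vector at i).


S = (3, 8, 4), error at position 4, error magnitude e = 10, c = [8, 5, 1, 10, 9].

Step 1: column multipliers v_i = (∏_{j≠i}(α_i − α_j))^{−1} mod 13.
  i = 1 (α = 5): (5−2)(5−11)(5−7)(5−6) = 3·(−6)·(−2)·(−1) = −36 ≡ 3, so v_1 = 3^{−1} = 9 (mod 13).
  i = 2 (α = 2): (2−5)(2−11)(2−7)(2−6) = (−3)·(−9)·(−5)·(−4) = 540 ≡ 7, so v_2 = 7^{−1} = 2 (mod 13).
  i = 3 (α = 11): (11−5)(11−2)(11−7)(11−6) = 6·9·4·5 = 1080 ≡ 1, so v_3 = 1^{−1} = 1 (mod 13).
  i = 4 (α = 7): (7−5)(7−2)(7−11)(7−6) = 2·5·(−4)·1 = −40 ≡ 12, so v_4 = 12^{−1} = 12 (mod 13).
  i = 5 (α = 6): (6−5)(6−2)(6−11)(6−7) = 1·4·(−5)·(−1) = 20 ≡ 7, so v_5 = 7^{−1} = 2 (mod 13).
  v = [9, 2, 1, 12, 2].
Step 2: syndromes of r = [8, 5, 1, 7, 9] (all sums mod 13).
  S_0 = Σ v_i r_i = 9·8 + 2·5 + 1·1 + 12·7 + 2·9 = 185 ≡ 3.
  S_1 = Σ v_i α_i r_i = 9·5·8 + 2·2·5 + 1·11·1 + 12·7·7 + 2·6·9 = 1087 ≡ 8.
  α_i^2 mod 13 = [12, 4, 4, 10, 10].
  S_2 = Σ v_i α_i^2 r_i = 9·12·8 + 2·4·5 + 1·4·1 + 12·10·7 + 2·10·9 = 1928 ≡ 4.
  S = (3, 8, 4) ≠ 0, so r is not a codeword (an error is present).
Step 3: locate the error. For a single error e at position i, S_ℓ = v_i·e·α_i^ℓ, so α_err = S_1/S_0.
  S_0^{−1} = 3^{−1} = 9 (mod 13), so α_err = 8·9 = 72 ≡ 7 = α_4. Error position i = 4.
  Consistency check: S_2/S_1 = 4·5 = 20 ≡ 7 = α_err ✓ (single-error assumption holds).
Step 4: error magnitude e = S_0/v_4 = S_0·∏_{j≠4}(α_4 − α_j) = 3·12 = 36 ≡ 10 (mod 13).
Step 5: correct position 4: c_4 = r_4 − e = 7 − 10 ≡ 10 (mod 13). Hence c = [8, 5, 1, 10, 9].
  Check: interpolating c through the α_i gives m(x) = 3 + 1·x (degree < 2) with m(α_i) = c_i for every i, so c is indeed a codeword.


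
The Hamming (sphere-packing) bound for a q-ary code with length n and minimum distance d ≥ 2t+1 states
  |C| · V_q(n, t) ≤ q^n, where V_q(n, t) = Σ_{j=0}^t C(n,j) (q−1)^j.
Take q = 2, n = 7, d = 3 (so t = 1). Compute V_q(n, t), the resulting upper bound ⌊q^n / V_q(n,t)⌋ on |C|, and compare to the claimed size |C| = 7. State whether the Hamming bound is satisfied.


V_q(n, t) = 8, q^n = 128, Hamming bound = 16, |C| = 7 ≤ bound (satisfied).

Step 1: Compute V_q(n, t) = Σ_{j=0}^1 C(n, j) (q−1)^j.
  j = 0: C(7,0)·(1)^0 = 1·1 = 1.
  j = 1: C(7,1)·(1)^1 = 7·1 = 7.
  V_q(n, t) = 1 + 7 = 8.
Step 2: q^n = 2^7 = 128.
Step 3: Hamming bound ⌊q^n / V_q(n,t)⌋ = ⌊128/8⌋ = 16.
Step 4: Compare |C| = 7 to 16: satisfied.
The claimed |C| lies below the Hamming bound.


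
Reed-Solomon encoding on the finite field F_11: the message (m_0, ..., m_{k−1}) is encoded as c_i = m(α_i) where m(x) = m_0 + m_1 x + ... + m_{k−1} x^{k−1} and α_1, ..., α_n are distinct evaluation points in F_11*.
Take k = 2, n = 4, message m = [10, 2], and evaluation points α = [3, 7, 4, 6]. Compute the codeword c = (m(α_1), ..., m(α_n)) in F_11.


c = [5, 2, 7, 0]

Message polynomial: m(x) = 10 + 2·x (mod 11).
For each evaluation point α_i, compute m(α_i) mod 11:
  α_1 = 3: Horner steps 2 → 5, so m(3) = 5.
  α_2 = 7: Horner steps 2 → 2, so m(7) = 2.
  α_3 = 4: Horner steps 2 → 7, so m(4) = 7.
  α_4 = 6: Horner steps 2 → 0, so m(6) = 0.
Codeword c = [5, 2, 7, 0] ∈ F_11^4.


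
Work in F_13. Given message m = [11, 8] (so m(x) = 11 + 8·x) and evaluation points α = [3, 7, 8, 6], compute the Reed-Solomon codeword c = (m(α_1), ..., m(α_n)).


c = [9, 2, 10, 7]

Message polynomial: m(x) = 11 + 8·x (mod 13).
For each evaluation point α_i, compute m(α_i) mod 13:
  α_1 = 3: Horner steps 8 → 9, so m(3) = 9.
  α_2 = 7: Horner steps 8 → 2, so m(7) = 2.
  α_3 = 8: Horner steps 8 → 10, so m(8) = 10.
  α_4 = 6: Horner steps 8 → 7, so m(6) = 7.
Codeword c = [9, 2, 10, 7] ∈ F_13^4.


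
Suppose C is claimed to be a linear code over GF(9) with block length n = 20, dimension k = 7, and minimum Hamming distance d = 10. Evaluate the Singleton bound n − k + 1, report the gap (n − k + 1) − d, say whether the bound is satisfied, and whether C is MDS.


Singleton RHS = n − k + 1 = 14, slack = 4, bound satisfied, not MDS.

Singleton bound: d ≤ n − k + 1.
Here n = 20, k = 7, so n − k + 1 = 14.
Given d = 10, check d ≤ 14: YES.
Slack = (n − k + 1) − d = 4.
The code is NOT MDS (slack = 4 > 0).
Description: the claimed parameters are [20, 7, 10]_9; such a code would be non-MDS.


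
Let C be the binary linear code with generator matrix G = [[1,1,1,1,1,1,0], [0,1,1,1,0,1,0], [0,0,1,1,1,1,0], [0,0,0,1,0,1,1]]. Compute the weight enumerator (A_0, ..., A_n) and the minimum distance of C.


Weight distribution: A_0 = 1, A_2 = 3, A_3 = 4, A_4 = 3, A_5 = 4, A_6 = 1. Minimum distance d = 2.

Enumerate all 2^4 = 16 messages m ∈ F_2^4.
For each, compute codeword c = mG in F_2^7, then tally its weight.
  m = 0000 → c = 0000000, weight = 0.
  m = 1000 → c = 1111110, weight = 6.
  m = 0100 → c = 0111010, weight = 4.
  m = 1100 → c = 1000100, weight = 2.
  m = 0010 → c = 0011110, weight = 4.
  m = 1010 → c = 1100000, weight = 2.
  m = 0110 → c = 0100100, weight = 2.
  m = 1110 → c = 1011010, weight = 4.
  m = 0001 → c = 0001011, weight = 3.
  m = 1001 → c = 1110101, weight = 5.
  m = 0101 → c = 0110001, weight = 3.
  m = 1101 → c = 1001111, weight = 5.
  m = 0011 → c = 0010101, weight = 3.
  m = 1011 → c = 1101011, weight = 5.
  m = 0111 → c = 0101111, weight = 5.
  m = 1111 → c = 1010001, weight = 3.
Tally weights:
  weight 0: 1 codewords.
  weight 2: 3 codewords.
  weight 3: 4 codewords.
  weight 4: 3 codewords.
  weight 5: 4 codewords.
  weight 6: 1 codewords.
Minimum distance d = smallest w > 0 with A_w > 0 = 2.
Sanity: Σ A_w = 16 = 2^4 = 16 ✓.


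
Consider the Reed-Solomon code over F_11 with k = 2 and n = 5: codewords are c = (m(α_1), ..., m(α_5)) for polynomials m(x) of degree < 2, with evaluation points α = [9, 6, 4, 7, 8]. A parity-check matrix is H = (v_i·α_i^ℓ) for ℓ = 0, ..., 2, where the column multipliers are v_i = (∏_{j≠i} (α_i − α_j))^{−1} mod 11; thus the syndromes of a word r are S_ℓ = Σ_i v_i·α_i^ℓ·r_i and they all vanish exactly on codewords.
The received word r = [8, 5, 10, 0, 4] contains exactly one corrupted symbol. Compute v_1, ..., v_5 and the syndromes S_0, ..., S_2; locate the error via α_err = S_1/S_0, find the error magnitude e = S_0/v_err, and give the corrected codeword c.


S = (2, 1, 6), error at position 2, error magnitude e = 9, c = [8, 7, 10, 0, 4].

Step 1: column multipliers v_i = (∏_{j≠i}(α_i − α_j))^{−1} mod 11.
  i = 1 (α = 9): (9−6)(9−4)(9−7)(9−8) = 3·5·2·1 = 30 ≡ 8, so v_1 = 8^{−1} = 7 (mod 11).
  i = 2 (α = 6): (6−9)(6−4)(6−7)(6−8) = (−3)·2·(−1)·(−2) = −12 ≡ 10, so v_2 = 10^{−1} = 10 (mod 11).
  i = 3 (α = 4): (4−9)(4−6)(4−7)(4−8) = (−5)·(−2)·(−3)·(−4) = 120 ≡ 10, so v_3 = 10^{−1} = 10 (mod 11).
  i = 4 (α = 7): (7−9)(7−6)(7−4)(7−8) = (−2)·1·3·(−1) = 6 ≡ 6, so v_4 = 6^{−1} = 2 (mod 11).
  i = 5 (α = 8): (8−9)(8−6)(8−4)(8−7) = (−1)·2·4·1 = −8 ≡ 3, so v_5 = 3^{−1} = 4 (mod 11).
  v = [7, 10, 10, 2, 4].
Step 2: syndromes of r = [8, 5, 10, 0, 4] (all sums mod 11).
  S_0 = Σ v_i r_i = 7·8 + 10·5 + 10·10 + 2·0 + 4·4 = 222 ≡ 2.
  S_1 = Σ v_i α_i r_i = 7·9·8 + 10·6·5 + 10·4·10 + 2·7·0 + 4·8·4 = 1332 ≡ 1.
  α_i^2 mod 11 = [4, 3, 5, 5, 9].
  S_2 = Σ v_i α_i^2 r_i = 7·4·8 + 10·3·5 + 10·5·10 + 2·5·0 + 4·9·4 = 1018 ≡ 6.
  S = (2, 1, 6) ≠ 0, so r is not a codeword (an error is present).
Step 3: locate the error. For a single error e at position i, S_ℓ = v_i·e·α_i^ℓ, so α_err = S_1/S_0.
  S_0^{−1} = 2^{−1} = 6 (mod 11), so α_err = 1·6 = 6 ≡ 6 = α_2. Error position i = 2.
  Consistency check: S_2/S_1 = 6·1 = 6 ≡ 6 = α_err ✓ (single-error assumption holds).
Step 4: error magnitude e = S_0/v_2 = S_0·∏_{j≠2}(α_2 − α_j) = 2·10 = 20 ≡ 9 (mod 11).
Step 5: correct position 2: c_2 = r_2 − e = 5 − 9 ≡ 7 (mod 11). Hence c = [8, 7, 10, 0, 4].
  Check: interpolating c through the α_i gives m(x) = 5 + 4·x (degree < 2) with m(α_i) = c_i for every i, so c is indeed a codeword.


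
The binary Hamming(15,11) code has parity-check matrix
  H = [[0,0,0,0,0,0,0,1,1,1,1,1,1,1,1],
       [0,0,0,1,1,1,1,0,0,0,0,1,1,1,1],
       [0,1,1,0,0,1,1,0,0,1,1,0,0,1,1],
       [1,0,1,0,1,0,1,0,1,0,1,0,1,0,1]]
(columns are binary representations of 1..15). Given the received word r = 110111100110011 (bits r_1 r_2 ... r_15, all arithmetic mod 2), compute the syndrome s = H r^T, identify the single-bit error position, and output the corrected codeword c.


s = (0, 0, 1, 1)^T, error position = 3, corrected codeword c = 111111100110011

Compute s = H r^T mod 2 one row at a time:
  s_1 = 0 + 0 + 1 + 1 + 0 + 0 + 1 + 1 = 4 ≡ 0 (mod 2).
  s_2 = 1 + 1 + 1 + 1 + 0 + 0 + 1 + 1 = 6 ≡ 0 (mod 2).
  s_3 = 1 + 0 + 1 + 1 + 1 + 1 + 1 + 1 = 7 ≡ 1 (mod 2).
  s_4 = 1 + 0 + 1 + 1 + 0 + 1 + 0 + 1 = 5 ≡ 1 (mod 2).
s = (0, 0, 1, 1)^T — this equals column 3 of H (binary 0011), so error is at position 3.
Correct: flip bit 3 of r = 110111100110011 to get c = 111111100110011.


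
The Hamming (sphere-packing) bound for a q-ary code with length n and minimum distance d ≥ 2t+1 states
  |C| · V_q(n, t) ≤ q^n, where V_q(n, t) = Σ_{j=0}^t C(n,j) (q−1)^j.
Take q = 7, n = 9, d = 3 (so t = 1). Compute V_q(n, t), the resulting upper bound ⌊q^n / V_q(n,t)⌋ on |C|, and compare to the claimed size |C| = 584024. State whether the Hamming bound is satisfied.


V_q(n, t) = 55, q^n = 40353607, Hamming bound = 733701, |C| = 584024 ≤ bound (satisfied).

Step 1: Compute V_q(n, t) = Σ_{j=0}^1 C(n, j) (q−1)^j.
  j = 0: C(9,0)·(6)^0 = 1·1 = 1.
  j = 1: C(9,1)·(6)^1 = 9·6 = 54.
  V_q(n, t) = 1 + 54 = 55.
Step 2: q^n = 7^9 = 40353607.
Step 3: Hamming bound ⌊q^n / V_q(n,t)⌋ = ⌊40353607/55⌋ = 733701.
Step 4: Compare |C| = 584024 to 733701: satisfied.
The claimed |C| lies below the Hamming bound.


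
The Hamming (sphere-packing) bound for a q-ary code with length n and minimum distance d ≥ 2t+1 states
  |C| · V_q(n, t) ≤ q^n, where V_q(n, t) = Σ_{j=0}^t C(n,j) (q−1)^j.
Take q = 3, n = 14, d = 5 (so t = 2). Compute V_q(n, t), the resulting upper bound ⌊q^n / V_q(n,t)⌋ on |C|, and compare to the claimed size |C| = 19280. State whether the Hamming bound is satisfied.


V_q(n, t) = 393, q^n = 4782969, Hamming bound = 12170, |C| = 19280 > bound (violated).

Step 1: Compute V_q(n, t) = Σ_{j=0}^2 C(n, j) (q−1)^j.
  j = 0: C(14,0)·(2)^0 = 1·1 = 1.
  j = 1: C(14,1)·(2)^1 = 14·2 = 28.
  j = 2: C(14,2)·(2)^2 = 91·4 = 364.
  V_q(n, t) = 1 + 28 + 364 = 393.
Step 2: q^n = 3^14 = 4782969.
Step 3: Hamming bound ⌊q^n / V_q(n,t)⌋ = ⌊4782969/393⌋ = 12170.
Step 4: Compare |C| = 19280 to 12170: violated.
The claimed |C| lies above the Hamming bound, so no 3-ary code of length 14 with d ≥ 5 can have 19280 codewords.


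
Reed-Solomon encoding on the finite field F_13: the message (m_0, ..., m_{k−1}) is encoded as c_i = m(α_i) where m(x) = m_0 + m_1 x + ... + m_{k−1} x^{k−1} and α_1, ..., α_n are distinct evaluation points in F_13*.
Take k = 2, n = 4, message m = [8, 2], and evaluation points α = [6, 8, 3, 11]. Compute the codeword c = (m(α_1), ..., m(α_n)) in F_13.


c = [7, 11, 1, 4]

Message polynomial: m(x) = 8 + 2·x (mod 13).
For each evaluation point α_i, compute m(α_i) mod 13:
  α_1 = 6: Horner steps 2 → 7, so m(6) = 7.
  α_2 = 8: Horner steps 2 → 11, so m(8) = 11.
  α_3 = 3: Horner steps 2 → 1, so m(3) = 1.
  α_4 = 11: Horner steps 2 → 4, so m(11) = 4.
Codeword c = [7, 11, 1, 4] ∈ F_13^4.


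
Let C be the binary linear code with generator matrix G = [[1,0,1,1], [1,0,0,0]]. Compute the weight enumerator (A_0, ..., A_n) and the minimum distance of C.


Weight distribution: A_0 = 1, A_1 = 1, A_2 = 1, A_3 = 1. Minimum distance d = 1.

Enumerate all 2^2 = 4 messages m ∈ F_2^2.
For each, compute codeword c = mG in F_2^4, then tally its weight.
  m = 00 → c = 0000, weight = 0.
  m = 10 → c = 1011, weight = 3.
  m = 01 → c = 1000, weight = 1.
  m = 11 → c = 0011, weight = 2.
Tally weights:
  weight 0: 1 codewords.
  weight 1: 1 codewords.
  weight 2: 1 codewords.
  weight 3: 1 codewords.
Minimum distance d = smallest w > 0 with A_w > 0 = 1.
Sanity: Σ A_w = 4 = 2^2 = 4 ✓.


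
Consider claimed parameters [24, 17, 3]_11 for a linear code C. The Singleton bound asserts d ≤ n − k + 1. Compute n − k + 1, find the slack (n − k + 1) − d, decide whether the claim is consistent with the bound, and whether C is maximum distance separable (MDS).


Singleton RHS = n − k + 1 = 8, slack = 5, bound satisfied, not MDS.

Singleton bound: d ≤ n − k + 1.
Here n = 24, k = 17, so n − k + 1 = 8.
Given d = 3, check d ≤ 8: YES.
Slack = (n − k + 1) − d = 5.
The code is NOT MDS (slack = 5 > 0).
Description: the claimed parameters are [24, 17, 3]_11; such a code would be non-MDS.


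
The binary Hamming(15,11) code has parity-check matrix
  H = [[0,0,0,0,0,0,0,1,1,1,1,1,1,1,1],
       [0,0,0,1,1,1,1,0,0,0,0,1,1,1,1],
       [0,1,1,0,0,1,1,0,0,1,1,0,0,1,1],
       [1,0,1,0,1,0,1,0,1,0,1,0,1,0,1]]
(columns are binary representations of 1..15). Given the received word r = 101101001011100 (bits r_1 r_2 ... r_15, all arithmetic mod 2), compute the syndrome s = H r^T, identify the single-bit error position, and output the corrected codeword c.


s = (0, 0, 1, 1)^T, error position = 3, corrected codeword c = 100101001011100

Compute s = H r^T mod 2 one row at a time:
  s_1 = 0 + 1 + 0 + 1 + 1 + 1 + 0 + 0 = 4 ≡ 0 (mod 2).
  s_2 = 1 + 0 + 1 + 0 + 1 + 1 + 0 + 0 = 4 ≡ 0 (mod 2).
  s_3 = 0 + 1 + 1 + 0 + 0 + 1 + 0 + 0 = 3 ≡ 1 (mod 2).
  s_4 = 1 + 1 + 0 + 0 + 1 + 1 + 1 + 0 = 5 ≡ 1 (mod 2).
s = (0, 0, 1, 1)^T — this equals column 3 of H (binary 0011), so error is at position 3.
Correct: flip bit 3 of r = 101101001011100 to get c = 100101001011100.


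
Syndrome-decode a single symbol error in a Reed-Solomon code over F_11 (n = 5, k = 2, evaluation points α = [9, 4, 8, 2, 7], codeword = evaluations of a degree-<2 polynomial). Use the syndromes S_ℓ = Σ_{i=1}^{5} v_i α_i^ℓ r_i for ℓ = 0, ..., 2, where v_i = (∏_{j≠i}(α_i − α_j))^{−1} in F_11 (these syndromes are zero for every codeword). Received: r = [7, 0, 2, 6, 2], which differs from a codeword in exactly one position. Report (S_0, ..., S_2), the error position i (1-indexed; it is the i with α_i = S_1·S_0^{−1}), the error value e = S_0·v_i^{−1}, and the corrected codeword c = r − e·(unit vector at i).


S = (4, 10, 3), error at position 3, error magnitude e = 3, c = [7, 0, 10, 6, 2].

Step 1: column multipliers v_i = (∏_{j≠i}(α_i − α_j))^{−1} mod 11.
  i = 1 (α = 9): (9−4)(9−8)(9−2)(9−7) = 5·1·7·2 = 70 ≡ 4, so v_1 = 4^{−1} = 3 (mod 11).
  i = 2 (α = 4): (4−9)(4−8)(4−2)(4−7) = (−5)·(−4)·2·(−3) = −120 ≡ 1, so v_2 = 1^{−1} = 1 (mod 11).
  i = 3 (α = 8): (8−9)(8−4)(8−2)(8−7) = (−1)·4·6·1 = −24 ≡ 9, so v_3 = 9^{−1} = 5 (mod 11).
  i = 4 (α = 2): (2−9)(2−4)(2−8)(2−7) = (−7)·(−2)·(−6)·(−5) = 420 ≡ 2, so v_4 = 2^{−1} = 6 (mod 11).
  i = 5 (α = 7): (7−9)(7−4)(7−8)(7−2) = (−2)·3·(−1)·5 = 30 ≡ 8, so v_5 = 8^{−1} = 7 (mod 11).
  v = [3, 1, 5, 6, 7].
Step 2: syndromes of r = [7, 0, 2, 6, 2] (all sums mod 11).
  S_0 = Σ v_i r_i = 3·7 + 1·0 + 5·2 + 6·6 + 7·2 = 81 ≡ 4.
  S_1 = Σ v_i α_i r_i = 3·9·7 + 1·4·0 + 5·8·2 + 6·2·6 + 7·7·2 = 439 ≡ 10.
  α_i^2 mod 11 = [4, 5, 9, 4, 5].
  S_2 = Σ v_i α_i^2 r_i = 3·4·7 + 1·5·0 + 5·9·2 + 6·4·6 + 7·5·2 = 388 ≡ 3.
  S = (4, 10, 3) ≠ 0, so r is not a codeword (an error is present).
Step 3: locate the error. For a single error e at position i, S_ℓ = v_i·e·α_i^ℓ, so α_err = S_1/S_0.
  S_0^{−1} = 4^{−1} = 3 (mod 11), so α_err = 10·3 = 30 ≡ 8 = α_3. Error position i = 3.
  Consistency check: S_2/S_1 = 3·10 = 30 ≡ 8 = α_err ✓ (single-error assumption holds).
Step 4: error magnitude e = S_0/v_3 = S_0·∏_{j≠3}(α_3 − α_j) = 4·9 = 36 ≡ 3 (mod 11).
Step 5: correct position 3: c_3 = r_3 − e = 2 − 3 ≡ 10 (mod 11). Hence c = [7, 0, 10, 6, 2].
  Check: interpolating c through the α_i gives m(x) = 1 + 8·x (degree < 2) with m(α_i) = c_i for every i, so c is indeed a codeword.
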